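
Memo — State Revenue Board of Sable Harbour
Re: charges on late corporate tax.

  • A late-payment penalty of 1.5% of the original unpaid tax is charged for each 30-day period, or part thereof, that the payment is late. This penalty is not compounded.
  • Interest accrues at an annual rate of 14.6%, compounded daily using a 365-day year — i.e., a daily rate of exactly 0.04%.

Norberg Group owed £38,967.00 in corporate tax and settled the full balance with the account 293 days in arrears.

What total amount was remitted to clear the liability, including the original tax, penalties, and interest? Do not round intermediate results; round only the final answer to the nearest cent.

£49,656.35

Penalty periods: ⌈293/30⌉ = 10; penalty = 10 × 1.5% × £38,967.00 = £5,845.05
Interest: £38,967.00 × ((1 + 0.0004)^293 − 1) = £38,967.00 × 0.12431793… = £4,844.2967…
Total = £38,967.00 + £5,845.0500 + £4,844.2967… = £49,656.35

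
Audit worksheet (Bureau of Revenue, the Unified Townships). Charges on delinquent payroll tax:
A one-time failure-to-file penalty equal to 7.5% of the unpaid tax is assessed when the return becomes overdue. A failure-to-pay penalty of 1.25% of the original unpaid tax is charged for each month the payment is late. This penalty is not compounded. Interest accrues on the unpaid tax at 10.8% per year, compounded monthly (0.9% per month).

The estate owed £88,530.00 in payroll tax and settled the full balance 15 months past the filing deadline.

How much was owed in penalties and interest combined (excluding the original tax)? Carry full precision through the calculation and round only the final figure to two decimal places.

Failure-to-file penalty: 7.5% × £88,530.00 = £6,639.75
Failure-to-pay penalty: 15 × 1.25% × £88,530.00 = £16,599.38…
Interest: £88,530.00 × ((1 + 0.009)^15 − 1) = £88,530.00 × 0.1438458… = £12,734.6714…
Penalties + interest = £23,239.1250 + £12,734.6714… = £35,973.80

£35,973.80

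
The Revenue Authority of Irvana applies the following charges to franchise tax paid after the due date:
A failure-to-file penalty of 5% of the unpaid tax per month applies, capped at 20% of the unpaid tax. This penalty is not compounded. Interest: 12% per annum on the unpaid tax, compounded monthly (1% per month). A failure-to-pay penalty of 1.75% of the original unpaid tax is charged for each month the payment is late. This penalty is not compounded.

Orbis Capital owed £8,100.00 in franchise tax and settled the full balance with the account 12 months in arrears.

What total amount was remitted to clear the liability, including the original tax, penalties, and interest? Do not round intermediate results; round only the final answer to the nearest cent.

Failure-to-file: 12 × 5% × £8,100.00 = £4,860.00, capped at 20% × £8,100.00 = £1,620.00
Failure-to-pay penalty: 12 × 1.75% × £8,100.00 = £1,701.00
Interest: £8,100.00 × ((1 + 0.01)^12 − 1) = £8,100.00 × 0.1268250… = £1,027.2827…
Total = £8,100.00 + £3,321.0000 + £1,027.2827… = £12,448.28

£12,448.28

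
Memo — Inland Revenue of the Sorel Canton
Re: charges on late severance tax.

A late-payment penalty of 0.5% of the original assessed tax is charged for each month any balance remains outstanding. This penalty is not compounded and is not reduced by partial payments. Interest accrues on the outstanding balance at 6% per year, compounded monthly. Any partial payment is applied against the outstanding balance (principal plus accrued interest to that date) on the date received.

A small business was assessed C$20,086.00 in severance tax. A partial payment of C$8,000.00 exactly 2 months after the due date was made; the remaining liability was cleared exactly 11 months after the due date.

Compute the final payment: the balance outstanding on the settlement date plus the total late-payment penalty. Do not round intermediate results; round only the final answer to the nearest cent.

C$13,956.21

Monthly rate = 6% ÷ 12 = 0.5%
Balance at month 2: C$20,086.0000 × (1 + 0.005)^2 = C$20,287.3622…
After C$8,000.00 payment: C$20,287.3622… − C$8,000.00 = C$12,287.3622…
Balance at month 11: C$12,287.3622… × (1 + 0.005)^9 = C$12,851.4821…
Penalty: 11 × 0.5% × C$20,086.00 = C$1,104.73
Final settlement = outstanding balance + penalty = C$12,851.4821… + C$1,104.73 = C$13,956.21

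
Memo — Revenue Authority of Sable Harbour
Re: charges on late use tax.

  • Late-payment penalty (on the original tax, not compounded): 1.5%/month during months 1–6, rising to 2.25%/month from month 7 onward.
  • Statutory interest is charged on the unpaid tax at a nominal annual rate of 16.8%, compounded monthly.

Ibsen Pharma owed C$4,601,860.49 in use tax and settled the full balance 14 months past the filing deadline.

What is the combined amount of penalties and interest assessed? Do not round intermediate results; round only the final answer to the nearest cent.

C$2,231,324.21

Penalty, months 1–6: 6 × 1.5% × C$4,601,860.49 = C$414,167.44…
Penalty, months 7–14: 8 × 2.25% × C$4,601,860.49 = C$828,334.89…
Interest (16.8%/yr ÷ 12 = 1.4%/month): C$4,601,860.49 × ((1 + 0.014)^14 − 1) = C$988,821.8742…
Penalties + interest = C$1,242,502.3323 + C$988,821.8742… = C$2,231,324.21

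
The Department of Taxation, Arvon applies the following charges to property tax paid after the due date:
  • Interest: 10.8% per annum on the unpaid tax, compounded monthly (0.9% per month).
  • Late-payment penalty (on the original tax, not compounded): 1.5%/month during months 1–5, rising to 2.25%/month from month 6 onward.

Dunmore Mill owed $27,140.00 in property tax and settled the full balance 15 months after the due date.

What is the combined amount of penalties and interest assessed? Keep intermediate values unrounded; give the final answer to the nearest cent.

Penalty, months 1–5: 5 × 1.5% × $27,140.00 = $2,035.50
Penalty, months 6–15: 10 × 2.25% × $27,140.00 = $6,106.50
Interest: $27,140.00 × ((1 + 0.009)^15 − 1) = $27,140.00 × 0.1438458… = $3,903.9758…
Penalties + interest = $8,142.0000 + $3,903.9758… = $12,045.98

$12,045.98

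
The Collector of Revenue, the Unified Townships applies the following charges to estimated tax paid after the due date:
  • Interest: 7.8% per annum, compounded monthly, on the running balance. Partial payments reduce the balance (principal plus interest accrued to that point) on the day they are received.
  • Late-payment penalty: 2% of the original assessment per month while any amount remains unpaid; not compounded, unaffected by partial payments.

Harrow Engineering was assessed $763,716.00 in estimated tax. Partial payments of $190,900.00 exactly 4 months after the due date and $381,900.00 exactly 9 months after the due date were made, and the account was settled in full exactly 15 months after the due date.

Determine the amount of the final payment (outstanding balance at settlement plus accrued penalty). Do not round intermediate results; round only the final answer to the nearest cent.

Monthly rate = 7.8% ÷ 12 = 0.65%
Balance at month 4: $763,716.0000 × (1 + 0.0065)^4 = $783,767.0583…
After $190,900.00 payment: $783,767.0583… − $190,900.00 = $592,867.0583…
Balance at month 9: $592,867.0583… × (1 + 0.0065)^5 = $612,387.3575…
After $381,900.00 payment: $612,387.3575… − $381,900.00 = $230,487.3575…
Balance at month 15: $230,487.3575… × (1 + 0.0065)^6 = $239,623.7079…
Penalty: 15 × 2% × $763,716.00 = $229,114.80
Final settlement = outstanding balance + penalty = $239,623.7079… + $229,114.80 = $468,738.51

$468,738.51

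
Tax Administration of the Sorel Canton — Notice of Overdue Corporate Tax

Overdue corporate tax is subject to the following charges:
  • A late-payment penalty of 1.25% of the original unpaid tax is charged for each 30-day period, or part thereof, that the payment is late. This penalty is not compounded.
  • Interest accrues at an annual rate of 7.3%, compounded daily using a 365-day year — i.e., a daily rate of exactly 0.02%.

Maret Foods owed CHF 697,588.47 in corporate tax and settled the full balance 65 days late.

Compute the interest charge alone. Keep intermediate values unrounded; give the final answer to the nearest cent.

Interest: CHF 697,588.47 × ((1 + 0.0002)^65 − 1) = CHF 697,588.47 × 0.01308355… = CHF 9,126.9340…

CHF 9,126.93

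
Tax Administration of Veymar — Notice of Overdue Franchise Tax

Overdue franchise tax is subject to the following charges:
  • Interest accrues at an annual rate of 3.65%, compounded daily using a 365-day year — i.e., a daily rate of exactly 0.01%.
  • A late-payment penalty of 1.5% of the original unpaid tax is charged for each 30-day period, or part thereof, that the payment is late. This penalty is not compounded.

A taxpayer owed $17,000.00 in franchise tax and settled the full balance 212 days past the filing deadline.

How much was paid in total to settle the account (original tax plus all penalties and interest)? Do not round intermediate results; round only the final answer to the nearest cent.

Penalty periods: ⌈212/30⌉ = 8; penalty = 8 × 1.5% × $17,000.00 = $2,040.00
Interest: $17,000.00 × ((1 + 0.0001)^212 − 1) = $17,000.00 × 0.02142523… = $364.2290…
Total = $17,000.00 + $2,040.0000 + $364.2290… = $19,404.23

$19,404.23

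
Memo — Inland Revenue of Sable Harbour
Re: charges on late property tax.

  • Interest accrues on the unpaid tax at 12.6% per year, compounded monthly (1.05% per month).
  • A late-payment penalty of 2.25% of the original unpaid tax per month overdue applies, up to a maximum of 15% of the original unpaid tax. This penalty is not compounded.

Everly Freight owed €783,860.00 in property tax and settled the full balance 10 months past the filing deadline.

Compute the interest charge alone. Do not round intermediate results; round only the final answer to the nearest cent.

Interest: €783,860.00 × ((1 + 0.0105)^10 − 1) = €783,860.00 × 0.1101028… = €86,305.1416…

€86,305.14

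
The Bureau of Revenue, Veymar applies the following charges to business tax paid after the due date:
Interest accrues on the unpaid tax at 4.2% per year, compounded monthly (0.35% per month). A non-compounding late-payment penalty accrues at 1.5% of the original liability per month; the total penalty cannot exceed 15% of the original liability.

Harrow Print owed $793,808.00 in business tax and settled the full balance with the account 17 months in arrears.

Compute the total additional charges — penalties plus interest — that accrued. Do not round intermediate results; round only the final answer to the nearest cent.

Penalty (uncapped): 17 × 1.5% × $793,808.00 = $202,421.04; cap = 15% × $793,808.00 = $119,071.20 → penalty = $119,071.20
Interest: $793,808.00 × ((1 + 0.0035)^17 − 1) = $793,808.00 × 0.0611955… = $48,577.4897…
Penalties + interest = $119,071.2000 + $48,577.4897… = $167,648.69

$167,648.69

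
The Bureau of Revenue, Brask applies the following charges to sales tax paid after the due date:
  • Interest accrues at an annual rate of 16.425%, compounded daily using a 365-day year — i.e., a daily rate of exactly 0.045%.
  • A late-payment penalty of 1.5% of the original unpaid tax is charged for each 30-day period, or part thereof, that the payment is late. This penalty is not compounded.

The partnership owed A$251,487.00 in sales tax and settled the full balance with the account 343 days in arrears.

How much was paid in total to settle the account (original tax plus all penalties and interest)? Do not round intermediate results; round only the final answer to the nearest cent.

Penalty periods: ⌈343/30⌉ = 12; penalty = 12 × 1.5% × A$251,487.00 = A$45,267.66
Interest: A$251,487.00 × ((1 + 0.00045)^343 − 1) = A$251,487.00 × 0.16685872… = A$41,962.7984…
Total = A$251,487.00 + A$45,267.6600 + A$41,962.7984… = A$338,717.46

A$338,717.46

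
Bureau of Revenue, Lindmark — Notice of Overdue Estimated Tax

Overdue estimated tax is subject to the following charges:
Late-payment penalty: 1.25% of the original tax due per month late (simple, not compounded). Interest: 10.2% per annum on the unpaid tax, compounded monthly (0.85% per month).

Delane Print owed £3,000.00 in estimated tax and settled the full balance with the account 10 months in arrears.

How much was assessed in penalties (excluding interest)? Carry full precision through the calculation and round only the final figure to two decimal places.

£375.00

Late-payment penalty = 1.25% × £3,000.00 × 10 mo = £375.00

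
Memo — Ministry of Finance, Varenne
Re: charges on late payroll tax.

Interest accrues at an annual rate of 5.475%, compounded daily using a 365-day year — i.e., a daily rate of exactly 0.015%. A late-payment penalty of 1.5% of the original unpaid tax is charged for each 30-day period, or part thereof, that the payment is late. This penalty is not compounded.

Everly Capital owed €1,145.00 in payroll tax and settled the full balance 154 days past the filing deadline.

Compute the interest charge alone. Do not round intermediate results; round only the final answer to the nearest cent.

Interest: €1,145.00 × ((1 + 0.00015)^154 − 1) = €1,145.00 × 0.02336710… = €26.7553…

€26.76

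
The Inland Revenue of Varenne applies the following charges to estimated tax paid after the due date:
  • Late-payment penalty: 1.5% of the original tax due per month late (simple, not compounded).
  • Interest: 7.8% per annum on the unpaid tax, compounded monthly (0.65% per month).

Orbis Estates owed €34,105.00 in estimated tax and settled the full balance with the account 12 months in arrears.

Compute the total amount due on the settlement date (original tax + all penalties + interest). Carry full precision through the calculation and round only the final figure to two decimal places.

€43,001.28

Late-payment penalty: 12 × 1.5% × €34,105.00 = €6,138.90
Interest: €34,105.00 × ((1 + 0.0065)^12 − 1) = €34,105.00 × 0.0808498… = €2,757.3828…
Total = €34,105.00 + €6,138.9000 + €2,757.3828… = €43,001.28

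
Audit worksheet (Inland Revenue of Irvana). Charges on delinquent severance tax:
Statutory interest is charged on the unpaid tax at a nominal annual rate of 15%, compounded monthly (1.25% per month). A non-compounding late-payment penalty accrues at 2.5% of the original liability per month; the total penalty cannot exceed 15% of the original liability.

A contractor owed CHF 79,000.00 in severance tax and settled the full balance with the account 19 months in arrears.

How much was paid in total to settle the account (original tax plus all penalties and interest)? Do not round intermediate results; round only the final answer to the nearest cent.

CHF 111,880.56

Penalty (uncapped): 19 × 2.5% × CHF 79,000.00 = CHF 37,525.00; cap = 15% × CHF 79,000.00 = CHF 11,850.00 → penalty = CHF 11,850.00
Interest: CHF 79,000.00 × ((1 + 0.0125)^19 − 1) = CHF 79,000.00 × 0.2662096… = CHF 21,030.5593…
Total = CHF 79,000.00 + CHF 11,850.0000 + CHF 21,030.5593… = CHF 111,880.56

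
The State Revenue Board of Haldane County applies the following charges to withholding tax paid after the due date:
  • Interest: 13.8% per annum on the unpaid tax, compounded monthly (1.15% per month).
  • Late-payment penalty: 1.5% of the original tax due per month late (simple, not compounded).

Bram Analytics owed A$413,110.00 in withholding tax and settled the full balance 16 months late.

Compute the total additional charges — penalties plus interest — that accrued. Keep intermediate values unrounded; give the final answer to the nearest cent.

Late-payment penalty: 16 × 1.5% × A$413,110.00 = A$99,146.40
Interest: A$413,110.00 × ((1 + 0.0115)^16 − 1) = A$413,110.00 × 0.2007544… = A$82,933.6582…
Penalties + interest = A$99,146.4000 + A$82,933.6582… = A$182,080.06

A$182,080.06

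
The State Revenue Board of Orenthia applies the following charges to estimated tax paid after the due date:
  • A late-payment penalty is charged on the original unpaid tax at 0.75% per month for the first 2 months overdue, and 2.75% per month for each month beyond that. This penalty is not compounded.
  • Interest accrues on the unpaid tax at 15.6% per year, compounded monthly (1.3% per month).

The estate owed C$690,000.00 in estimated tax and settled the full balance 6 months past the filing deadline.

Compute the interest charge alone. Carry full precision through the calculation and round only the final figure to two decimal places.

C$55,599.77

Interest: C$690,000.00 × ((1 + 0.013)^6 − 1) = C$690,000.00 × 0.0805794… = C$55,599.7657…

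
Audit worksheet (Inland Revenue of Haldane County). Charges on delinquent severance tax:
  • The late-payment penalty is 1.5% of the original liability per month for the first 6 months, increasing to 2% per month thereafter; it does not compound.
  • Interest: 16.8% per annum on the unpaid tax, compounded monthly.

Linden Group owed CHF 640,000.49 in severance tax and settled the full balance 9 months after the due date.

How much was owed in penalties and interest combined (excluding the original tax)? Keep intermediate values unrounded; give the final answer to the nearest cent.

Penalty, months 1–6: 6 × 1.5% × CHF 640,000.49 = CHF 57,600.04…
Penalty, months 7–9: 3 × 2% × CHF 640,000.49 = CHF 38,400.03…
Interest (16.8%/yr ÷ 12 = 1.4%/month): CHF 640,000.49 × ((1 + 0.014)^9 − 1) = CHF 85,306.5644…
Penalties + interest = CHF 96,000.0735 + CHF 85,306.5644… = CHF 181,306.64

CHF 181,306.64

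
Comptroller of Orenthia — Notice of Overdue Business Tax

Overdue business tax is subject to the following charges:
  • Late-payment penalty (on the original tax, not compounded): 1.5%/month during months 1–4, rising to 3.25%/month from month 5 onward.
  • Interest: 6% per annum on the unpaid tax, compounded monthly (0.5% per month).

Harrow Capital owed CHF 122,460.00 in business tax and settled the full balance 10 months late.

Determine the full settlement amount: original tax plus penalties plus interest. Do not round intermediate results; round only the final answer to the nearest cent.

Penalty, months 1–4: 4 × 1.5% × CHF 122,460.00 = CHF 7,347.60
Penalty, months 5–10: 6 × 3.25% × CHF 122,460.00 = CHF 23,879.70
Interest: CHF 122,460.00 × ((1 + 0.005)^10 − 1) = CHF 122,460.00 × 0.0511401… = CHF 6,262.6206…
Total = CHF 122,460.00 + CHF 31,227.3000 + CHF 6,262.6206… = CHF 159,949.92

CHF 159,949.92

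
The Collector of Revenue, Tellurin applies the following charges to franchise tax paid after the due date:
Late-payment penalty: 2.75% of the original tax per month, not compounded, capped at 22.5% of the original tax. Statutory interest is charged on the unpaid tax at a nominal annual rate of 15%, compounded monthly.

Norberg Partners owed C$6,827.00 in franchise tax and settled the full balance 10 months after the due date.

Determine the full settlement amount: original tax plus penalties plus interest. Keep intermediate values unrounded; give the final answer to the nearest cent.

C$9,266.09

Penalty (uncapped): 10 × 2.75% × C$6,827.00 = C$1,877.43…; cap = 22.5% × C$6,827.00 = C$1,536.08… → penalty = C$1,536.08…
Interest (15%/yr ÷ 12 = 1.25%/month): C$6,827.00 × ((1 + 0.0125)^10 − 1) = C$903.0130…
Total = C$6,827.00 + C$1,536.0750 + C$903.0130… = C$9,266.09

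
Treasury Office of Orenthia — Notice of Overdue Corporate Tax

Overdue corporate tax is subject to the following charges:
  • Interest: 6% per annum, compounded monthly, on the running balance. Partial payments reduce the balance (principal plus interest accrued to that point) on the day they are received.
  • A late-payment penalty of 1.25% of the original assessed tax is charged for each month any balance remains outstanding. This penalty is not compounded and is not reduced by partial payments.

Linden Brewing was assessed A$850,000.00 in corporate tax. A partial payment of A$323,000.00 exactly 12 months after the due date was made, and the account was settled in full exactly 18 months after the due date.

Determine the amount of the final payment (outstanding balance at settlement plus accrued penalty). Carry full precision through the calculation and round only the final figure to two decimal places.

A$788,277.66

Monthly rate = 6% ÷ 12 = 0.5%
Balance at month 12: A$850,000.0000 × (1 + 0.005)^12 = A$902,426.1401…
After A$323,000.00 payment: A$902,426.1401… − A$323,000.00 = A$579,426.1401…
Balance at month 18: A$579,426.1401… × (1 + 0.005)^6 = A$597,027.6631…
Penalty: 18 × 1.25% × A$850,000.00 = A$191,250.00
Final settlement = outstanding balance + penalty = A$597,027.6631… + A$191,250.00 = A$788,277.66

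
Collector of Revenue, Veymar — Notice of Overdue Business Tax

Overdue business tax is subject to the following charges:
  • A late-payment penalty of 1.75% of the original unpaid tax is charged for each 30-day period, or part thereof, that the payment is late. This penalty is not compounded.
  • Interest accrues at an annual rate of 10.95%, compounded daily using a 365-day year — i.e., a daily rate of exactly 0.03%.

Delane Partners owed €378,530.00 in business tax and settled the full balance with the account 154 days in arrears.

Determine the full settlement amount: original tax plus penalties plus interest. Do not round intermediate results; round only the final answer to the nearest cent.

€436,171.26

Penalty periods: ⌈154/30⌉ = 6; penalty = 6 × 1.75% × €378,530.00 = €39,745.65
Interest: €378,530.00 × ((1 + 0.0003)^154 − 1) = €378,530.00 × 0.04727659… = €17,895.6078…
Total = €378,530.00 + €39,745.6500 + €17,895.6078… = €436,171.26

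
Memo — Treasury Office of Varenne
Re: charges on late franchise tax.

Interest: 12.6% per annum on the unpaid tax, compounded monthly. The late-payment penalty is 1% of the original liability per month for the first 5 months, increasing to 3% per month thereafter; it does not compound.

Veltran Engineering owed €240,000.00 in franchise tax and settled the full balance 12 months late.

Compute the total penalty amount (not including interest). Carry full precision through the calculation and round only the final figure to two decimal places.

€62,400.00

Penalty, months 1–5: 5 × 1% × €240,000.00 = €12,000.00
Penalty, months 6–12: 7 × 3% × €240,000.00 = €50,400.00
Total penalty = €12,000.00 + €50,400.00 = €62,400.00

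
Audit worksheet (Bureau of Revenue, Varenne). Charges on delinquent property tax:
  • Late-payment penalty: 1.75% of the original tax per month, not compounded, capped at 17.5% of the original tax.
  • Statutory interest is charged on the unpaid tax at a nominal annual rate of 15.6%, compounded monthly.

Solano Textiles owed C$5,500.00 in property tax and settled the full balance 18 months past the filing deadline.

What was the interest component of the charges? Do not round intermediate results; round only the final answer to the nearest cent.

C$1,439.57

Interest (15.6%/yr ÷ 12 = 1.3%/month): C$5,500.00 × ((1 + 0.013)^18 − 1) = C$1,439.5723…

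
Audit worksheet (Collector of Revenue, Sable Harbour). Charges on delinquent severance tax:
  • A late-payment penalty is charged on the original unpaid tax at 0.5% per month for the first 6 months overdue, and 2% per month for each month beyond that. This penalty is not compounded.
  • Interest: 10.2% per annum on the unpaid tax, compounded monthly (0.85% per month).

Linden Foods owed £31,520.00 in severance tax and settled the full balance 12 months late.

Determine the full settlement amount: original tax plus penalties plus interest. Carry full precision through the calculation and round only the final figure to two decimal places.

Penalty, months 1–6: 6 × 0.5% × £31,520.00 = £945.60
Penalty, months 7–12: 6 × 2% × £31,520.00 = £3,782.40
Interest: £31,520.00 × ((1 + 0.0085)^12 − 1) = £31,520.00 × 0.1069062… = £3,369.6843…
Total = £31,520.00 + £4,728.0000 + £3,369.6843… = £39,617.68

£39,617.68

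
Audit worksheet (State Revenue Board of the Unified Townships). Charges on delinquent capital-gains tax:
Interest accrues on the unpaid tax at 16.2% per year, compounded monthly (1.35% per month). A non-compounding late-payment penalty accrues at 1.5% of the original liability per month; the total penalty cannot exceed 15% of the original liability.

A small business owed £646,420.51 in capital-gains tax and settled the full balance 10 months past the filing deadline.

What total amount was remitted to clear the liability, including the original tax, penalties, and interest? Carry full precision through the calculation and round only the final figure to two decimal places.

Penalty (uncapped): 10 × 1.5% × £646,420.51 = £96,963.08…; cap = 15% × £646,420.51 = £96,963.08… → penalty = £96,963.08…
Interest: £646,420.51 × ((1 + 0.0135)^10 − 1) = £646,420.51 × 0.1435036… = £92,763.6602…
Total = £646,420.51 + £96,963.0765 + £92,763.6602… = £836,147.25

£836,147.25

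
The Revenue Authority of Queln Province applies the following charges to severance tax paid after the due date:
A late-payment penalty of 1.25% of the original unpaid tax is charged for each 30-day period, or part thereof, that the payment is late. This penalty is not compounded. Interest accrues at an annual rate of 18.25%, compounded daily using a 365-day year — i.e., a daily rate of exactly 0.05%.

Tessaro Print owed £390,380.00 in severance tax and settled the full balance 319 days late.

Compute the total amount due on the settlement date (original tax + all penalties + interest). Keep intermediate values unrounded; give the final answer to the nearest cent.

Penalty periods: ⌈319/30⌉ = 11; penalty = 11 × 1.25% × £390,380.00 = £53,677.25
Interest: £390,380.00 × ((1 + 0.0005)^319 − 1) = £390,380.00 × 0.17287751… = £67,487.9217…
Total = £390,380.00 + £53,677.2500 + £67,487.9217… = £511,545.17

£511,545.17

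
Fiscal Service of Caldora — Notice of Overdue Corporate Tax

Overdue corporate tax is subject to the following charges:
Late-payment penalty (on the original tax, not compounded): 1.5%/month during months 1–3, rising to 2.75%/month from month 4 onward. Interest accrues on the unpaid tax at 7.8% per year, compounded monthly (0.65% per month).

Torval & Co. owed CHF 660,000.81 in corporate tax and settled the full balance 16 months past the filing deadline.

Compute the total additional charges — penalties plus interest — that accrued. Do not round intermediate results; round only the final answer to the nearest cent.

CHF 337,740.29

Penalty, months 1–3: 3 × 1.5% × CHF 660,000.81 = CHF 29,700.04…
Penalty, months 4–16: 13 × 2.75% × CHF 660,000.81 = CHF 235,950.29…
Interest: CHF 660,000.81 × ((1 + 0.0065)^16 − 1) = CHF 660,000.81 × 0.1092271… = CHF 72,089.9679…
Penalties + interest = CHF 265,650.3260… + CHF 72,089.9679… = CHF 337,740.29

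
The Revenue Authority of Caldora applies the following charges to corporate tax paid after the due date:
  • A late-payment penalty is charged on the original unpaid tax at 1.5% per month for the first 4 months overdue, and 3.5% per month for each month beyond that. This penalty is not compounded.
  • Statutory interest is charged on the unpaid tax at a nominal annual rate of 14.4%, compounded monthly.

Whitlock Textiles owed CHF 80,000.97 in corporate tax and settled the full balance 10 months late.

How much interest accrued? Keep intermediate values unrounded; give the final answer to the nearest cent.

CHF 10,135.47

Interest (14.4%/yr ÷ 12 = 1.2%/month): CHF 80,000.97 × ((1 + 0.012)^10 − 1) = CHF 10,135.4651…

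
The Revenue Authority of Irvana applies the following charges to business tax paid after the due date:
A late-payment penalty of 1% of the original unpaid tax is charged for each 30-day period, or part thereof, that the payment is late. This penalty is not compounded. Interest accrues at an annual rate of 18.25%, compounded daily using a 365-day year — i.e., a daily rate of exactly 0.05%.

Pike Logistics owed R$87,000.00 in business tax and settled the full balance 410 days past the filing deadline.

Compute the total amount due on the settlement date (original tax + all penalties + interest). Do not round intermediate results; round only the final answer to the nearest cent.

Penalty periods: ⌈410/30⌉ = 14; penalty = 14 × 1% × R$87,000.00 = R$12,180.00
Interest: R$87,000.00 × ((1 + 0.0005)^410 − 1) = R$87,000.00 × 0.22746218… = R$19,789.2094…
Total = R$87,000.00 + R$12,180.0000 + R$19,789.2094… = R$118,969.21

R$118,969.21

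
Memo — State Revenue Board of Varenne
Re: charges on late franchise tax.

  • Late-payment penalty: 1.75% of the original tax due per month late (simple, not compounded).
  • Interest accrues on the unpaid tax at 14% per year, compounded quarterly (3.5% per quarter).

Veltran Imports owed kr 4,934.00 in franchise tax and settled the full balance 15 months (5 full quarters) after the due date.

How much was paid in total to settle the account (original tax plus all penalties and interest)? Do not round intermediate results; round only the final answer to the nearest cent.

Late-payment penalty = 1.75% × kr 4,934.00 × 15 mo = kr 1,295.18…
Interest: kr 4,934.00 × ((1 + 0.035)^5 − 1) = kr 4,934.00 × 0.1876863… = kr 926.0442…
Total = kr 4,934.00 + kr 1,295.1750 + kr 926.0442… = kr 7,155.22

kr 7,155.22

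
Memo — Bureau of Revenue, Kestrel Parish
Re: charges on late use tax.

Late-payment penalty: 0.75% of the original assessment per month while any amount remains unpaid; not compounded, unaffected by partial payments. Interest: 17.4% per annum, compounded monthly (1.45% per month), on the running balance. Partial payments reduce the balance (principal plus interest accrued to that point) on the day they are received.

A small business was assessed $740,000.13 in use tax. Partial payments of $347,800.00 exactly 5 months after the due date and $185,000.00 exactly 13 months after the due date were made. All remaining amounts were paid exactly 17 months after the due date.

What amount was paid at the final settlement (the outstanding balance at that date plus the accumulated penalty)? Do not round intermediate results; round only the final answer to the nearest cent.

$430,184.54

Balance at month 5: $740,000.1300 × (1 + 0.0145)^5 = $795,228.7136…
After $347,800.00 payment: $795,228.7136… − $347,800.00 = $447,428.7136…
Balance at month 13: $447,428.7136… × (1 + 0.0145)^8 = $502,042.2442…
After $185,000.00 payment: $502,042.2442… − $185,000.00 = $317,042.2442…
Balance at month 17: $317,042.2442… × (1 + 0.0145)^4 = $335,834.5234…
Penalty: 17 × 0.75% × $740,000.13 = $94,350.02…
Final settlement = outstanding balance + penalty = $335,834.5234… + $94,350.02… = $430,184.54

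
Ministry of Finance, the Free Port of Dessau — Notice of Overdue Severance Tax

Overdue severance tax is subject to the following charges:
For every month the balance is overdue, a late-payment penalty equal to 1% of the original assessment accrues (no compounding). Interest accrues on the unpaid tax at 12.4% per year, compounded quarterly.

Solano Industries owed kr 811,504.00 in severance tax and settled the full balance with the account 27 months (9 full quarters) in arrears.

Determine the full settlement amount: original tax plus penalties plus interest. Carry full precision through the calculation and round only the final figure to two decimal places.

kr 1,287,222.65

Late-payment penalty: 27 × 1% × kr 811,504.00 = kr 219,106.08
Interest (12.4%/yr ÷ 4 = 3.1%/quarter): kr 811,504.00 × ((1 + 0.031)^9 − 1) = kr 256,612.5699…
Total = kr 811,504.00 + kr 219,106.0800 + kr 256,612.5699… = kr 1,287,222.65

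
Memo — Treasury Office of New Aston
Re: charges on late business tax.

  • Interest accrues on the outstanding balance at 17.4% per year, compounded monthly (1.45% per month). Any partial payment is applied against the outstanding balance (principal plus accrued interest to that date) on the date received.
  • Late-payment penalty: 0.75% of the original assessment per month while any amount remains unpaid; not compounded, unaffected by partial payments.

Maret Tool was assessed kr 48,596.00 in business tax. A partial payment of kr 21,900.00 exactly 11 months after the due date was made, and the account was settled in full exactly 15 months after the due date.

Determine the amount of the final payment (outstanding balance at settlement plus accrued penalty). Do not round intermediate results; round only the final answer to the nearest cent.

Balance at month 11: kr 48,596.0000 × (1 + 0.0145)^11 = kr 56,934.1824…
After kr 21,900.00 payment: kr 56,934.1824… − kr 21,900.00 = kr 35,034.1824…
Balance at month 15: kr 35,034.1824… × (1 + 0.0145)^4 = kr 37,110.7894…
Penalty: 15 × 0.75% × kr 48,596.00 = kr 5,467.05
Final settlement = outstanding balance + penalty = kr 37,110.7894… + kr 5,467.05 = kr 42,577.84

kr 42,577.84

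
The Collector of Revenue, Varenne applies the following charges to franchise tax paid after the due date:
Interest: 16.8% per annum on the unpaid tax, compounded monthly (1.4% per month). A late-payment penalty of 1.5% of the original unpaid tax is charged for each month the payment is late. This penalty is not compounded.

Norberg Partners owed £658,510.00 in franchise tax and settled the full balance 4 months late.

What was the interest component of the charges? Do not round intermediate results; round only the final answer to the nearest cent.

Interest: £658,510.00 × ((1 + 0.014)^4 − 1) = £658,510.00 × 0.0571870… = £37,658.2209…

£37,658.22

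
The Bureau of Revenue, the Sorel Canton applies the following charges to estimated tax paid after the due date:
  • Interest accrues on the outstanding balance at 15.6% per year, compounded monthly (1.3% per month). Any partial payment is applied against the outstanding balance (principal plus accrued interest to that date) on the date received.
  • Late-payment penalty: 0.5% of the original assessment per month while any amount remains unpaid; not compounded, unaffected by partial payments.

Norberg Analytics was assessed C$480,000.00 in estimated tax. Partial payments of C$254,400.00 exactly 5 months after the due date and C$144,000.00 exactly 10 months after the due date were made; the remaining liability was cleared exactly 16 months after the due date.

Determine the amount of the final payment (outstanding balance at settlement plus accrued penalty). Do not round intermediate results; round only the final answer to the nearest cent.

C$179,748.76

Balance at month 5: C$480,000.0000 × (1 + 0.013)^5 = C$512,021.8143…
After C$254,400.00 payment: C$512,021.8143… − C$254,400.00 = C$257,621.8143…
Balance at month 10: C$257,621.8143… × (1 + 0.013)^5 = C$274,808.3100…
After C$144,000.00 payment: C$274,808.3100… − C$144,000.00 = C$130,808.3100…
Balance at month 16: C$130,808.3100… × (1 + 0.013)^6 = C$141,348.7613…
Penalty: 16 × 0.5% × C$480,000.00 = C$38,400.00
Final settlement = outstanding balance + penalty = C$141,348.7613… + C$38,400.00 = C$179,748.76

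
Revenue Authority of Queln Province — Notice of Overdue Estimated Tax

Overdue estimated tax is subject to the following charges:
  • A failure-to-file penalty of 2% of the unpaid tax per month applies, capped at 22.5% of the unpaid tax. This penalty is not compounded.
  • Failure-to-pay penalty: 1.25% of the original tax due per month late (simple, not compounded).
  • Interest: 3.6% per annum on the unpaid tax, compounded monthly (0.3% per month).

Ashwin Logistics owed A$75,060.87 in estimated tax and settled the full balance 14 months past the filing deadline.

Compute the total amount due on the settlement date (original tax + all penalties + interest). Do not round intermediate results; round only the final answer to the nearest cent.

A$108,299.99

Failure-to-file: 14 × 2% × A$75,060.87 = A$21,017.04…, capped at 22.5% × A$75,060.87 = A$16,888.70…
Failure-to-pay penalty = 1.25% × A$75,060.87 × 14 mo = A$13,135.65…
Interest: A$75,060.87 × ((1 + 0.003)^14 − 1) = A$75,060.87 × 0.0428289… = A$3,214.7752…
Total = A$75,060.87 + A$30,024.3480 + A$3,214.7752… = A$108,299.99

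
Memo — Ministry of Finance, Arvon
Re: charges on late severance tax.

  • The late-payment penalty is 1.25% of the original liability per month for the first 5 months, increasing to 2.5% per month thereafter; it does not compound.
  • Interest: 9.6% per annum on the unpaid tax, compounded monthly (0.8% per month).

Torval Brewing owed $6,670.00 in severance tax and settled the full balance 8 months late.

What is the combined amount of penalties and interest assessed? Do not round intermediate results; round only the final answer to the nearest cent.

$1,356.15

Penalty, months 1–5: 5 × 1.25% × $6,670.00 = $416.88…
Penalty, months 6–8: 3 × 2.5% × $6,670.00 = $500.25
Interest: $6,670.00 × ((1 + 0.008)^8 − 1) = $6,670.00 × 0.0658210… = $439.0258…
Penalties + interest = $917.1250 + $439.0258… = $1,356.15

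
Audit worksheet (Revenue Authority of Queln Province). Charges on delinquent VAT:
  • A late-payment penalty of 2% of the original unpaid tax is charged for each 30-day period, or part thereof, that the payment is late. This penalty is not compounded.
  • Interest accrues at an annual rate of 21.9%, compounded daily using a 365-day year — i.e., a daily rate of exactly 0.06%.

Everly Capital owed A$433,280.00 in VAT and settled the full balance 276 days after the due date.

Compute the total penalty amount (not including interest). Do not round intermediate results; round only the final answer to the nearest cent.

A$86,656.00

Penalty periods: ⌈276/30⌉ = 10; penalty = 10 × 2% × A$433,280.00 = A$86,656.00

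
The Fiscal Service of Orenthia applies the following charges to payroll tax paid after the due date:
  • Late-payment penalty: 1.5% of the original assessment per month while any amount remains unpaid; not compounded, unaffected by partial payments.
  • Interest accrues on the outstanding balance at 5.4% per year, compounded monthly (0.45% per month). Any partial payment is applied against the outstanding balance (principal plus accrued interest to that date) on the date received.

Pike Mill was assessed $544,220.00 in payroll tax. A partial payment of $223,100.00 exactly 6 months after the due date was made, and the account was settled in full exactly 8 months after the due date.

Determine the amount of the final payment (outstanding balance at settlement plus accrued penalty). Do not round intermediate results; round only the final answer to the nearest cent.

Balance at month 6: $544,220.0000 × (1 + 0.0045)^6 = $559,080.2420…
After $223,100.00 payment: $559,080.2420… − $223,100.00 = $335,980.2420…
Balance at month 8: $335,980.2420… × (1 + 0.0045)^2 = $339,010.8678…
Penalty: 8 × 1.5% × $544,220.00 = $65,306.40
Final settlement = outstanding balance + penalty = $339,010.8678… + $65,306.40 = $404,317.27

$404,317.27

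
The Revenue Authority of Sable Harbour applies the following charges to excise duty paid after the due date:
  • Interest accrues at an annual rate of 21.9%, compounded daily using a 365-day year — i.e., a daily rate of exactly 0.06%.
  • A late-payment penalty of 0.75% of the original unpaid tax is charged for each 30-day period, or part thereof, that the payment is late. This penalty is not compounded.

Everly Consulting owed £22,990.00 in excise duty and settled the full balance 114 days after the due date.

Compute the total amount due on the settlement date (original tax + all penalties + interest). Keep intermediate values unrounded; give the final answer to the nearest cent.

£25,306.74

Penalty periods: ⌈114/30⌉ = 4; penalty = 4 × 0.75% × £22,990.00 = £689.70
Interest: £22,990.00 × ((1 + 0.0006)^114 − 1) = £22,990.00 × 0.07077158… = £1,627.0385…
Total = £22,990.00 + £689.7000 + £1,627.0385… = £25,306.74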